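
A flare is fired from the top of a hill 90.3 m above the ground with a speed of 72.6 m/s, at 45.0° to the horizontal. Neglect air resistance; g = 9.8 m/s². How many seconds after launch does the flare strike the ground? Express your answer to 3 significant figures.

12.0 s

Vertical component: v_y = 72.6 sin 45.0° = 51.34 m/s.
Taking up as positive with launch at y = 90.3 m, landing at y = 0: 0 = 90.3 + 51.34 t − ½(9.8) t².
Solving 4.900 t² − 51.34 t − 90.3 = 0 gives t = [51.34 + √(51.34² + 4·4.900·90.3)] / 9.800 = 12.0 s.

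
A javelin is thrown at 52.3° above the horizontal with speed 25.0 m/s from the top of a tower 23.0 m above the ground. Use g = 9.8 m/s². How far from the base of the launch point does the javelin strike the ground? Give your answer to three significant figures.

Components: v_x = 25.0 cos 52.3° = 15.29 m/s, v_y = 25.0 sin 52.3° = 19.78 m/s.
Vertical: 0 = 23.0 + 19.78 t − ½(9.8) t² ⇒ 4.900 t² − 19.78 t − 23.0 = 0.
t = [19.78 + √(391.2 + 450.8)] / 9.800 = 4.979 s.
Horizontal: R = v_x · t = 15.29 × 4.979 = 76.1 m.

76.1 m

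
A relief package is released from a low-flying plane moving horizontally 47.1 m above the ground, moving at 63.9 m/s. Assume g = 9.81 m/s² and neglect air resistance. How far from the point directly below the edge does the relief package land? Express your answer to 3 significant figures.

198 m

Initial vertical velocity is zero, so the fall time comes from h = ½ g t²: t = √(2 × 47.1 / 9.81) = 3.099 s.
Horizontal motion is uniform at 63.9 m/s, so x = 63.9 × 3.099 = 198 m.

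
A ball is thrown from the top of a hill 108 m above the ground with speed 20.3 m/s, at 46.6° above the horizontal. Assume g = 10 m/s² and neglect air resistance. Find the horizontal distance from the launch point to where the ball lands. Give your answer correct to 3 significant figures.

88.6 m

Components: v_x = 20.3 cos 46.6° = 13.95 m/s, v_y = 20.3 sin 46.6° = 14.75 m/s.
Vertical: 0 = 108 + 14.75 t − ½(10) t² ⇒ 5.000 t² − 14.75 t − 108 = 0.
t = [14.75 + √(217.6 + 2160)] / 10.00 = 6.351 s.
Horizontal: R = v_x · t = 13.95 × 6.351 = 88.6 m.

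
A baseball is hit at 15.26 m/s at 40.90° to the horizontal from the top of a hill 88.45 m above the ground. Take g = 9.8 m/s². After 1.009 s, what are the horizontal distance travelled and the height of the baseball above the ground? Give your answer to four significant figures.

x = 11.64 m, y = 93.54 m

v_x = 15.26 cos 40.90° = 11.534 m/s; v_y0 = 15.26 sin 40.90° = 9.9913 m/s.
x = v_x t = 11.534 × 1.009 = 11.64 m.
y = 88.45 + v_y0 t − ½ g t² = 93.54 m.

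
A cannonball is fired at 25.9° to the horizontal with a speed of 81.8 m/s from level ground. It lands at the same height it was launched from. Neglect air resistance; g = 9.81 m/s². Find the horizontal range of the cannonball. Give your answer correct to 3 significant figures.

536 m

For level ground, R = v₀² sin(2θ) / g.
sin(2 × 25.9°) = sin 51.80° = 0.7859.
R = (81.8)² × 0.7859 / 9.81 = 536 m.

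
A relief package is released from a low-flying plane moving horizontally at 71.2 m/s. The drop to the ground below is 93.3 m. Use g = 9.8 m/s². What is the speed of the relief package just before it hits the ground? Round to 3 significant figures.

Fall time: t = √(2 × 93.3 / 9.8) = 4.364 s.
At impact: v_x = 71.2 m/s (unchanged), v_y = g t = 9.8 × 4.364 = 42.77 m/s.
Speed = √(v_x² + v_y²) = √(5069 + 1829) = 83.1 m/s.

83.1 m/s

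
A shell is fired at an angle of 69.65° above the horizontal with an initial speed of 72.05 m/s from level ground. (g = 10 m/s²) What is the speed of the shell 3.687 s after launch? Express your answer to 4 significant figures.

39.61 m/s

v_x = 72.05 cos 69.65° = 25.056 m/s (constant).
v_y(t) = 72.05 sin 69.65° − g t = 67.553 − 10 × 3.687 = 30.683 m/s.
Speed = √(v_x² + v_y²) = √(627.80 + 941.45) = 39.61 m/s.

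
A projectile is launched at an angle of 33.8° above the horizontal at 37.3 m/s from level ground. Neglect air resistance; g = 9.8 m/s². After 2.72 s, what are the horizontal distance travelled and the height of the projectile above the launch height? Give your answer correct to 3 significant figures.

x = 84.3 m, y = 20.2 m

v_x = 37.3 cos 33.8° = 31.00 m/s; v_y0 = 37.3 sin 33.8° = 20.75 m/s.
x = v_x t = 31.00 × 2.72 = 84.3 m.
y = v_y0 t − ½ g t² = 20.75×2.72 − 4.900×2.72² = 20.2 m.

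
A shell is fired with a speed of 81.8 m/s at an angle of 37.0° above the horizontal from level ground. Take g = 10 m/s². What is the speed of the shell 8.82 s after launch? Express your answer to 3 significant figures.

76.1 m/s

v_x = 81.8 cos 37.0° = 65.33 m/s (constant).
v_y(t) = 81.8 sin 37.0° − g t = 49.23 − 10 × 8.82 = -38.97 m/s.
Speed = √(v_x² + v_y²) = √(4268 + 1519) = 76.1 m/s.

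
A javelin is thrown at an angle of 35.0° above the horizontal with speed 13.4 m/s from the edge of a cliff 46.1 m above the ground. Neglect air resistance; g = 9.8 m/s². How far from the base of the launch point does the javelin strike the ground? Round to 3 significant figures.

Components: v_x = 13.4 cos 35.0° = 10.98 m/s, v_y = 13.4 sin 35.0° = 7.686 m/s.
Vertical: 0 = 46.1 + 7.686 t − ½(9.8) t² ⇒ 4.900 t² − 7.686 t − 46.1 = 0.
t = [7.686 + √(59.07 + 903.6)] / 9.800 = 3.950 s.
Horizontal: R = v_x · t = 10.98 × 3.950 = 43.4 m.

43.4 m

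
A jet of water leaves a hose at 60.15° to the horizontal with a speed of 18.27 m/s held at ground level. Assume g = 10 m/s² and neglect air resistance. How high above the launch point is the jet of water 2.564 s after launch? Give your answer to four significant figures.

v_y0 = 18.27 sin 60.15° = 15.846 m/s.
y(t) = v_y0 t − ½ g t² = 15.846×2.564 − 5.000×2.564² = 7.759 m.

7.759 m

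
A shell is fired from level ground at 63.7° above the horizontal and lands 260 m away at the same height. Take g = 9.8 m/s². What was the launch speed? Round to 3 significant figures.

56.6 m/s

On level ground, R = v₀² sin(2θ) / g, so v₀ = √(R g / sin 2θ).
sin(2 × 63.7°) = 0.7944.
v₀ = √(260 × 9.8 / 0.7944) = √3207 = 56.6 m/s.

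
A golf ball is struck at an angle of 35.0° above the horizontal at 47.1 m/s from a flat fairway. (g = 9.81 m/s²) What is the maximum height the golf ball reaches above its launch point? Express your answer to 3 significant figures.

37.2 m

Vertical component of launch velocity: v_y = 47.1 sin 35.0° = 27.02 m/s.
At the highest point the vertical velocity is zero, so v_y² = 2 g h_max.
h_max = (27.02)² / (2 × 9.81) = 730.1 / 19.62 = 37.2 m.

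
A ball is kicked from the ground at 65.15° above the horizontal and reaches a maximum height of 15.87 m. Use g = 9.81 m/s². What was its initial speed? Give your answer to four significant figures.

At maximum height v_y = 0, so (v₀ sin θ)² = 2 g H.
v₀ sin 65.15° = √(2 × 9.81 × 15.87) = 17.646 m/s.
v₀ = 17.646 / sin 65.15° = 17.646 / 0.9074 = 19.45 m/s.

19.45 m/s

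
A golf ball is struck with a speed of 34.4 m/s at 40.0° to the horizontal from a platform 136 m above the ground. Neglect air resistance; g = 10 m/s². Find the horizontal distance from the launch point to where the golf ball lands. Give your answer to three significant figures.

208 m

Components: v_x = 34.4 cos 40.0° = 26.35 m/s, v_y = 34.4 sin 40.0° = 22.11 m/s.
Vertical: 0 = 136 + 22.11 t − ½(10) t² ⇒ 5.000 t² − 22.11 t − 136 = 0.
t = [22.11 + √(488.9 + 2720)] / 10.00 = 7.876 s.
Horizontal: R = v_x · t = 26.35 × 7.876 = 208 m.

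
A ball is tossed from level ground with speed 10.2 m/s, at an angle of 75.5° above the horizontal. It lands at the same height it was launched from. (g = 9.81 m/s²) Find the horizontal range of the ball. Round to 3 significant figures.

Components: v_x = 10.2 cos 75.5° = 2.554 m/s, v_y = 10.2 sin 75.5° = 9.875 m/s.
Time of flight (same landing height): t = 2 v_y / g = 2 × 9.875 / 9.81 = 2.013 s.
Range: R = v_x · t = 2.554 × 2.013 = 5.14 m.

5.14 m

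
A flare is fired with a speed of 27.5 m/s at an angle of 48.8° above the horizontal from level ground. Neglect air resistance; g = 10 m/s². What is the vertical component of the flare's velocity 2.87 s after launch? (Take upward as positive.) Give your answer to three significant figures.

-8.01 m/s

Initial vertical component: v_y0 = 27.5 sin 48.8° = 20.69 m/s.
v_y(t) = v_y0 − g t = 20.69 − 10 × 2.87 = -8.01 m/s.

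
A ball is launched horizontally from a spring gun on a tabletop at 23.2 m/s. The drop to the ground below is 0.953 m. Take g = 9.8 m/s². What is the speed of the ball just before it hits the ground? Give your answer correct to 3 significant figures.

Fall time: t = √(2 × 0.953 / 9.8) = 0.4410 s.
At impact: v_x = 23.2 m/s (unchanged), v_y = g t = 9.8 × 0.4410 = 4.322 m/s.
Speed = √(v_x² + v_y²) = √(538.2 + 18.68) = 23.6 m/s.

23.6 m/s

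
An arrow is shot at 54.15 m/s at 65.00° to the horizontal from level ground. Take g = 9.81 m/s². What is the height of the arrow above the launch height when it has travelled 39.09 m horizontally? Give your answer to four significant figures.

v_x = 54.15 cos 65.00° = 22.885 m/s, v_y0 = 54.15 sin 65.00° = 49.077 m/s.
Time to reach x = 39.09 m: t = x / v_x = 39.09 / 22.885 = 1.7081 s.
y = v_y0 t − ½ g t² = 49.077×1.7081 − 4.905×1.7081² = 69.52 m.

69.52 m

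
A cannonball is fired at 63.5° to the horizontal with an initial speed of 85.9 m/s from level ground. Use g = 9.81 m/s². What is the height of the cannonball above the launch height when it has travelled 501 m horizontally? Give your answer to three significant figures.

167 m

v_x = 85.9 cos 63.5° = 38.33 m/s, v_y0 = 85.9 sin 63.5° = 76.87 m/s.
Time to reach x = 501 m: t = x / v_x = 501 / 38.33 = 13.07 s.
y = v_y0 t − ½ g t² = 76.87×13.07 − 4.905×13.07² = 167 m.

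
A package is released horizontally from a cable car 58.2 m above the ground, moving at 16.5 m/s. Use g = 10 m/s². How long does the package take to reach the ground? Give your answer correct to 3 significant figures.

The horizontal speed doesn't affect the fall. With v_y0 = 0, h = ½ g t².
t = √(2 × 58.2 / 10) = √11.64 = 3.41 s.

3.41 s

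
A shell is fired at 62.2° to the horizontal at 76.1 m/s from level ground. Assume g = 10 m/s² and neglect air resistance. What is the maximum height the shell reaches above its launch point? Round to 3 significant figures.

227 m

Vertical component of launch velocity: v_y = 76.1 sin 62.2° = 67.32 m/s.
At the highest point the vertical velocity is zero, so v_y² = 2 g h_max.
h_max = (67.32)² / (2 × 10) = 4532 / 20.00 = 227 m.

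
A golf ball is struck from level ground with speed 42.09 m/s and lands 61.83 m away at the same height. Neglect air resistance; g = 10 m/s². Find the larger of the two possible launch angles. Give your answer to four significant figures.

Level-ground range: R = v₀² sin(2θ)/g ⇒ sin 2θ = R g / v₀² = 61.83×10/42.09² = 0.3490.
2θ = arcsin(0.3490) = 20.426° or 180° − 20.426° = 159.574°.
So θ = 10.21° or θ = 79.79°.

79.79°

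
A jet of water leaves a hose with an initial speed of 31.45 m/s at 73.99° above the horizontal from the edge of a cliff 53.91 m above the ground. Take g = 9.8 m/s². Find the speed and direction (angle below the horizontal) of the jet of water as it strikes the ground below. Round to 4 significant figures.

45.23 m/s at 78.94° below the horizontal

v_x = 31.45 cos 73.99° = 8.6741 m/s (constant).
|v_y| at impact = √((30.230)² + 2×9.8×53.91) = 44.390 m/s.
Speed = √(8.6741² + 44.390²) = 45.23 m/s; angle = arctan(44.390/8.6741) = 78.94° below horizontal.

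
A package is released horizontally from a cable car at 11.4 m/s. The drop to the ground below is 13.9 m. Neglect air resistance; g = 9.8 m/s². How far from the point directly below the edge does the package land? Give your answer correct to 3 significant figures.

19.2 m

Initial vertical velocity is zero, so the fall time comes from h = ½ g t²: t = √(2 × 13.9 / 9.8) = 1.684 s.
Horizontal motion is uniform at 11.4 m/s, so x = 11.4 × 1.684 = 19.2 m.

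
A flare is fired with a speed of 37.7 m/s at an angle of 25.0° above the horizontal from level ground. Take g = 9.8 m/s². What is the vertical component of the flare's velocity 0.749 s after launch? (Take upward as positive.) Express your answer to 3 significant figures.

Initial vertical component: v_y0 = 37.7 sin 25.0° = 15.93 m/s.
v_y(t) = v_y0 − g t = 15.93 − 9.8 × 0.749 = 8.59 m/s.

8.59 m/s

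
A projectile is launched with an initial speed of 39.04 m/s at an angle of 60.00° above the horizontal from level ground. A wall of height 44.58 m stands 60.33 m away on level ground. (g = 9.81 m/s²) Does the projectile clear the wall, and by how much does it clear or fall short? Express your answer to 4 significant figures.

v_x = 39.04 cos 60.00° = 19.520 m/s; v_y0 = 39.04 sin 60.00° = 33.810 m/s.
Time to reach the wall: t = 60.33 / 19.520 = 3.0907 s.
Height at that point: y = 33.810×3.0907 − 4.905×3.0907² = 57.642 m.
That is 57.642 − 44.58 = 13.06 m above the top of the wall, so the projectile clears it.

Yes — it clears the wall by 13.06 m.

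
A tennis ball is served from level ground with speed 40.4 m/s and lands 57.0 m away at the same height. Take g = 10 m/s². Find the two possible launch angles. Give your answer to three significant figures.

10.2° and 79.8°

Level-ground range: R = v₀² sin(2θ)/g ⇒ sin 2θ = R g / v₀² = 57.0×10/40.4² = 0.3492.
2θ = arcsin(0.3492) = 20.44° or 180° − 20.44° = 159.56°.
So θ = 10.2° or θ = 79.8°.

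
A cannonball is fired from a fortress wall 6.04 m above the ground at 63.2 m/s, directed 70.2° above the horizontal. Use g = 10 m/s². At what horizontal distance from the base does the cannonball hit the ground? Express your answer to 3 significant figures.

257 m

Components: v_x = 63.2 cos 70.2° = 21.41 m/s, v_y = 63.2 sin 70.2° = 59.46 m/s.
Vertical: 0 = 6.04 + 59.46 t − ½(10) t² ⇒ 5.000 t² − 59.46 t − 6.04 = 0.
t = [59.46 + √(3535 + 120.8)] / 10.00 = 11.99 s.
Horizontal: R = v_x · t = 21.41 × 11.99 = 257 m.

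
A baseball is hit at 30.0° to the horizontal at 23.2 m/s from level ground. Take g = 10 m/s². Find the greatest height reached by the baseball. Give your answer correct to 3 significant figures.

6.73 m

Vertical component of launch velocity: v_y = 23.2 sin 30.0° = 11.60 m/s.
At the highest point the vertical velocity is zero, so v_y² = 2 g h_max.
h_max = (11.60)² / (2 × 10) = 134.6 / 20.00 = 6.73 m.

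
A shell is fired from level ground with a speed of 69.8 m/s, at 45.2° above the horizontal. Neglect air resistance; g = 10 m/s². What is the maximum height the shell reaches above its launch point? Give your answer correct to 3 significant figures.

Vertical component of launch velocity: v_y = 69.8 sin 45.2° = 49.53 m/s.
At the highest point the vertical velocity is zero, so v_y² = 2 g h_max.
h_max = (49.53)² / (2 × 10) = 2453 / 20.00 = 123 m.

123 m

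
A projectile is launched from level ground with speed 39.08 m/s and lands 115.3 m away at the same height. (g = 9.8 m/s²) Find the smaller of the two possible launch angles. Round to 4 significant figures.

Level-ground range: R = v₀² sin(2θ)/g ⇒ sin 2θ = R g / v₀² = 115.3×9.8/39.08² = 0.7399.
2θ = arcsin(0.7399) = 47.723° or 180° − 47.723° = 132.277°.
So θ = 23.86° or θ = 66.14°.

23.86°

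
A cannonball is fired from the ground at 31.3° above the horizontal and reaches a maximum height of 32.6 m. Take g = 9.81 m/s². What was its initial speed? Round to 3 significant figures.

At maximum height v_y = 0, so (v₀ sin θ)² = 2 g H.
v₀ sin 31.3° = √(2 × 9.81 × 32.6) = 25.29 m/s.
v₀ = 25.29 / sin 31.3° = 25.29 / 0.5195 = 48.7 m/s.

48.7 m/s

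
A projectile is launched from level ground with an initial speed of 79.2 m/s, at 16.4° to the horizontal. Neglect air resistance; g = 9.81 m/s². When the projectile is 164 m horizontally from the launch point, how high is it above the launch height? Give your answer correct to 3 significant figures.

25.4 m

v_x = 79.2 cos 16.4° = 75.98 m/s, v_y0 = 79.2 sin 16.4° = 22.36 m/s.
Time to reach x = 164 m: t = x / v_x = 164 / 75.98 = 2.158 s.
y = v_y0 t − ½ g t² = 22.36×2.158 − 4.905×2.158² = 25.4 m.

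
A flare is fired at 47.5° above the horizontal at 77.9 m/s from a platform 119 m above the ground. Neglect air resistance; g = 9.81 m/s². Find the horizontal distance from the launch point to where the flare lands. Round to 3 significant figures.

711 m

Components: v_x = 77.9 cos 47.5° = 52.63 m/s, v_y = 77.9 sin 47.5° = 57.43 m/s.
Vertical: 0 = 119 + 57.43 t − ½(9.81) t² ⇒ 4.905 t² − 57.43 t − 119 = 0.
t = [57.43 + √(3298 + 2335)] / 9.810 = 13.50 s.
Horizontal: R = v_x · t = 52.63 × 13.50 = 711 m.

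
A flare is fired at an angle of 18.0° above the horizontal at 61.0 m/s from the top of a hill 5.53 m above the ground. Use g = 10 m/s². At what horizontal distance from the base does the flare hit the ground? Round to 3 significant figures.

Components: v_x = 61.0 cos 18.0° = 58.01 m/s, v_y = 61.0 sin 18.0° = 18.85 m/s.
Vertical: 0 = 5.53 + 18.85 t − ½(10) t² ⇒ 5.000 t² − 18.85 t − 5.53 = 0.
t = [18.85 + √(355.3 + 110.6)] / 10.00 = 4.043 s.
Horizontal: R = v_x · t = 58.01 × 4.043 = 235 m.

235 m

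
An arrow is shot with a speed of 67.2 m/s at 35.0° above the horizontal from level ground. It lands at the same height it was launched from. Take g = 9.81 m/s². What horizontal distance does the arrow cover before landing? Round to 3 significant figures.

433 m

For level ground, R = v₀² sin(2θ) / g.
sin(2 × 35.0°) = sin 70.00° = 0.9397.
R = (67.2)² × 0.9397 / 9.81 = 433 m.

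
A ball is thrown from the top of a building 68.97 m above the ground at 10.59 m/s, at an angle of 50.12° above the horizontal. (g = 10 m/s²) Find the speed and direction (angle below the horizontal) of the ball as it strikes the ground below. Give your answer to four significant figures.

v_x = 10.59 cos 50.12° = 6.7901 m/s (constant).
|v_y| at impact = √((8.1266)² + 2×10×68.97) = 38.019 m/s.
Speed = √(6.7901² + 38.019²) = 38.62 m/s; angle = arctan(38.019/6.7901) = 79.87° below horizontal.

38.62 m/s at 79.87° below the horizontal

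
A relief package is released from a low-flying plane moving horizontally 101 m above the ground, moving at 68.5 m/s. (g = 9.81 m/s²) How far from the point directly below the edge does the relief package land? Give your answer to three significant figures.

311 m

Initial vertical velocity is zero, so the fall time comes from h = ½ g t²: t = √(2 × 101 / 9.81) = 4.538 s.
Horizontal motion is uniform at 68.5 m/s, so x = 68.5 × 4.538 = 311 m.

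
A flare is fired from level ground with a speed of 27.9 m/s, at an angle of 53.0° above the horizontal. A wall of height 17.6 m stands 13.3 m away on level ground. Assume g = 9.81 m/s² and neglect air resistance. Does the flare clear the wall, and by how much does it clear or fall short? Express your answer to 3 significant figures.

v_x = 27.9 cos 53.0° = 16.79 m/s; v_y0 = 27.9 sin 53.0° = 22.28 m/s.
Time to reach the wall: t = 13.3 / 16.79 = 0.7921 s.
Height at that point: y = 22.28×0.7921 − 4.905×0.7921² = 14.57 m.
That is 17.6 − 14.57 = 3.03 m below the top of the wall, so the flare does not clear it.

No — it falls 3.03 m short of clearing the wall.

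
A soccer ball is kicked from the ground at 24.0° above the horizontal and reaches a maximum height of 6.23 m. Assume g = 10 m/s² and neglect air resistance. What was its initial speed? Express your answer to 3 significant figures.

27.4 m/s

At maximum height v_y = 0, so (v₀ sin θ)² = 2 g H.
v₀ sin 24.0° = √(2 × 10 × 6.23) = 11.16 m/s.
v₀ = 11.16 / sin 24.0° = 11.16 / 0.4067 = 27.4 m/s.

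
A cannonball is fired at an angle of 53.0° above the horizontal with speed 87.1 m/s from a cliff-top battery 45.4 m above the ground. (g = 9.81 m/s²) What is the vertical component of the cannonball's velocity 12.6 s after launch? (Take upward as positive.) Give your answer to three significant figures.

Initial vertical component: v_y0 = 87.1 sin 53.0° = 69.56 m/s.
v_y(t) = v_y0 − g t = 69.56 − 9.81 × 12.6 = -54.0 m/s.

-54.0 m/s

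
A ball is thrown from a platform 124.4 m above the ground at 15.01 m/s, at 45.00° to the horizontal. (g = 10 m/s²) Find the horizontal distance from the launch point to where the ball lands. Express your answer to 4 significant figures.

Components: v_x = 15.01 cos 45.00° = 10.614 m/s, v_y = 15.01 sin 45.00° = 10.614 m/s.
Vertical: 0 = 124.4 + 10.614 t − ½(10) t² ⇒ 5.000 t² − 10.614 t − 124.4 = 0.
t = [10.614 + √(112.66 + 2488.0)] / 10.00 = 6.1611 s.
Horizontal: R = v_x · t = 10.614 × 6.1611 = 65.39 m.

65.39 m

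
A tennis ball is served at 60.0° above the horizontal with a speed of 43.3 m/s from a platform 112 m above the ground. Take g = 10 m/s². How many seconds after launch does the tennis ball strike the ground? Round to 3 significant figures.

Vertical component: v_y = 43.3 sin 60.0° = 37.50 m/s.
Taking up as positive with launch at y = 112 m, landing at y = 0: 0 = 112 + 37.50 t − ½(10) t².
Solving 5.000 t² − 37.50 t − 112 = 0 gives t = [37.50 + √(37.50² + 4·5.000·112)] / 10.00 = 9.79 s.

9.79 s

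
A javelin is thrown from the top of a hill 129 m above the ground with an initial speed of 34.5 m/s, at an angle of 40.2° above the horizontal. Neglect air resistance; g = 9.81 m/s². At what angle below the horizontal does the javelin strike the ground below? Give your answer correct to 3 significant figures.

v_x = 34.5 cos 40.2° = 26.35 m/s.
At impact |v_y| = √(v_y0² + 2 g h) = √(22.27² + 2×9.81×129) = 55.02 m/s.
Angle below horizontal = arctan(|v_y| / v_x) = arctan(55.02 / 26.35) = 64.4°.

64.4°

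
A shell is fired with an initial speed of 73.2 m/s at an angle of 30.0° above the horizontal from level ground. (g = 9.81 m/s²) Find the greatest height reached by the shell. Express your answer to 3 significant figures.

Vertical component of launch velocity: v_y = 73.2 sin 30.0° = 36.60 m/s.
At the highest point the vertical velocity is zero, so v_y² = 2 g h_max.
h_max = (36.60)² / (2 × 9.81) = 1340 / 19.62 = 68.3 m.

68.3 m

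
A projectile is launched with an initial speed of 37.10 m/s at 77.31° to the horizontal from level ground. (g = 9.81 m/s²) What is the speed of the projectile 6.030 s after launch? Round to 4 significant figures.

v_x = 37.10 cos 77.31° = 8.1500 m/s (constant).
v_y(t) = 37.10 sin 77.31° − g t = 36.194 − 9.81 × 6.030 = -22.960 m/s.
Speed = √(v_x² + v_y²) = √(66.422 + 527.16) = 24.36 m/s.

24.36 m/s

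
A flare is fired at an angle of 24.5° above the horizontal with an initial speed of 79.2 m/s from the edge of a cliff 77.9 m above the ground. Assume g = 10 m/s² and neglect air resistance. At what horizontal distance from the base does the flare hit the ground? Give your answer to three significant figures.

607 m

Components: v_x = 79.2 cos 24.5° = 72.07 m/s, v_y = 79.2 sin 24.5° = 32.84 m/s.
Vertical: 0 = 77.9 + 32.84 t − ½(10) t² ⇒ 5.000 t² − 32.84 t − 77.9 = 0.
t = [32.84 + √(1078 + 1558)] / 10.00 = 8.418 s.
Horizontal: R = v_x · t = 72.07 × 8.418 = 607 m.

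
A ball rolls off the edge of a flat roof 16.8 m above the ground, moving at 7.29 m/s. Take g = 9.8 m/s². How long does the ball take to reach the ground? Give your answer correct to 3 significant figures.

The horizontal speed doesn't affect the fall. With v_y0 = 0, h = ½ g t².
t = √(2 × 16.8 / 9.8) = √3.429 = 1.85 s.

1.85 s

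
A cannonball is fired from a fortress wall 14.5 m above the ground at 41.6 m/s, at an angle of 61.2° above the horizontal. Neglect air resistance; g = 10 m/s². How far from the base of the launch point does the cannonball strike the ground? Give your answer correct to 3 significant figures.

154 m

Components: v_x = 41.6 cos 61.2° = 20.04 m/s, v_y = 41.6 sin 61.2° = 36.45 m/s.
Vertical: 0 = 14.5 + 36.45 t − ½(10) t² ⇒ 5.000 t² − 36.45 t − 14.5 = 0.
t = [36.45 + √(1329 + 290.0)] / 10.00 = 7.669 s.
Horizontal: R = v_x · t = 20.04 × 7.669 = 154 m.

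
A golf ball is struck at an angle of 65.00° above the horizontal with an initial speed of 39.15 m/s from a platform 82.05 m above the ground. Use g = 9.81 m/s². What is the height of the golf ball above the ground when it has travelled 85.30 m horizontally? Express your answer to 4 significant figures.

v_x = 39.15 cos 65.00° = 16.546 m/s, v_y0 = 39.15 sin 65.00° = 35.482 m/s.
Time to reach x = 85.30 m: t = x / v_x = 85.30 / 16.546 = 5.1553 s.
y = 82.05 + v_y0 t − ½ g t² = 82.05 + 35.482×5.1553 − 4.905×5.1553² = 134.6 m.

134.6 m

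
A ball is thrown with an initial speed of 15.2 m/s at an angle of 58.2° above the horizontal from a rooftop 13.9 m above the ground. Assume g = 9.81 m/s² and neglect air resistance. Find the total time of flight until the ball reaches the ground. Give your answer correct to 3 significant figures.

3.45 s

Vertical component: v_y = 15.2 sin 58.2° = 12.92 m/s.
Taking up as positive with launch at y = 13.9 m, landing at y = 0: 0 = 13.9 + 12.92 t − ½(9.81) t².
Solving 4.905 t² − 12.92 t − 13.9 = 0 gives t = [12.92 + √(12.92² + 4·4.905·13.9)] / 9.810 = 3.45 s.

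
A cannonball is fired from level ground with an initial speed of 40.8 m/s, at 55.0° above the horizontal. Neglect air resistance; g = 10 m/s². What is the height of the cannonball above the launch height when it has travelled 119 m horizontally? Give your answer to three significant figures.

v_x = 40.8 cos 55.0° = 23.40 m/s, v_y0 = 40.8 sin 55.0° = 33.42 m/s.
Time to reach x = 119 m: t = x / v_x = 119 / 23.40 = 5.085 s.
y = v_y0 t − ½ g t² = 33.42×5.085 − 5.000×5.085² = 40.7 m.

40.7 m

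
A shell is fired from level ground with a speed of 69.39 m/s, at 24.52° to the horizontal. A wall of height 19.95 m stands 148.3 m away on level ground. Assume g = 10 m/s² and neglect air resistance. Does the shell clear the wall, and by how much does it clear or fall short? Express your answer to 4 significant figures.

Yes — it clears the wall by 20.11 m.

v_x = 69.39 cos 24.52° = 63.132 m/s; v_y0 = 69.39 sin 24.52° = 28.798 m/s.
Time to reach the wall: t = 148.3 / 63.132 = 2.3490 s.
Height at that point: y = 28.798×2.3490 − 5.000×2.3490² = 40.057 m.
That is 40.057 − 19.95 = 20.11 m above the top of the wall, so the shell clears it.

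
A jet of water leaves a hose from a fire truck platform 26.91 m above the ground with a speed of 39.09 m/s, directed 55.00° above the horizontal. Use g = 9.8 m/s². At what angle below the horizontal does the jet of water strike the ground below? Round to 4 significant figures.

60.36°

v_x = 39.09 cos 55.00° = 22.421 m/s.
At impact |v_y| = √(v_y0² + 2 g h) = √(32.021² + 2×9.8×26.91) = 39.405 m/s.
Angle below horizontal = arctan(|v_y| / v_x) = arctan(39.405 / 22.421) = 60.36°.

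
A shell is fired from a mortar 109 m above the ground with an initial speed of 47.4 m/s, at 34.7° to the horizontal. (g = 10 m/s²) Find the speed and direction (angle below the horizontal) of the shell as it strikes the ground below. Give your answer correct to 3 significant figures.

v_x = 47.4 cos 34.7° = 38.97 m/s (constant).
|v_y| at impact = √((26.98)² + 2×10×109) = 53.93 m/s.
Speed = √(38.97² + 53.93²) = 66.5 m/s; angle = arctan(53.93/38.97) = 54.1° below horizontal.

66.5 m/s at 54.1° below the horizontal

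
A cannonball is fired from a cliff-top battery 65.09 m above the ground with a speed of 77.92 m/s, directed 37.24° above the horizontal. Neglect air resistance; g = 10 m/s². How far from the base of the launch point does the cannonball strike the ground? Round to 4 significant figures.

660.8 m

Components: v_x = 77.92 cos 37.24° = 62.033 m/s, v_y = 77.92 sin 37.24° = 47.154 m/s.
Vertical: 0 = 65.09 + 47.154 t − ½(10) t² ⇒ 5.000 t² − 47.154 t − 65.09 = 0.
t = [47.154 + √(2223.5 + 1301.8)] / 10.00 = 10.653 s.
Horizontal: R = v_x · t = 62.033 × 10.653 = 660.8 m.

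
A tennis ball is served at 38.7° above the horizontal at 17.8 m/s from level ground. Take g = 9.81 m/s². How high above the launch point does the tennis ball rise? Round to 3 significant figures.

6.31 m

Vertical component of launch velocity: v_y = 17.8 sin 38.7° = 11.13 m/s.
At the highest point the vertical velocity is zero, so v_y² = 2 g h_max.
h_max = (11.13)² / (2 × 9.81) = 123.9 / 19.62 = 6.31 m.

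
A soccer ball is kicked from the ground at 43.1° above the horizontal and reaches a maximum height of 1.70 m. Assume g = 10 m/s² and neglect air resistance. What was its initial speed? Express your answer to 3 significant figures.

At maximum height v_y = 0, so (v₀ sin θ)² = 2 g H.
v₀ sin 43.1° = √(2 × 10 × 1.70) = 5.831 m/s.
v₀ = 5.831 / sin 43.1° = 5.831 / 0.6833 = 8.53 m/s.

8.53 m/s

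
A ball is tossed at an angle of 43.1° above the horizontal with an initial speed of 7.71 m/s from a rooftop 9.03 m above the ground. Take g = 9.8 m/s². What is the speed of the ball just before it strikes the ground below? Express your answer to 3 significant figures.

15.4 m/s

v_x = 7.71 cos 43.1° = 5.630 m/s is unchanged throughout.
For the vertical component, v_y² = v_y0² + 2 g h = (5.268)² + 2×9.8×9.03 = 204.7, so |v_y| = 14.31 m/s.
Impact speed = √(v_x² + v_y²) = √(31.70 + 204.7) = 15.4 m/s.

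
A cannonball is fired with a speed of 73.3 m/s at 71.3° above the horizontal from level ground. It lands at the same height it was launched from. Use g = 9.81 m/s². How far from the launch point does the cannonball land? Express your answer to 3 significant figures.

333 m

Components: v_x = 73.3 cos 71.3° = 23.50 m/s, v_y = 73.3 sin 71.3° = 69.43 m/s.
Time of flight (same landing height): t = 2 v_y / g = 2 × 69.43 / 9.81 = 14.15 s.
Range: R = v_x · t = 23.50 × 14.15 = 333 m.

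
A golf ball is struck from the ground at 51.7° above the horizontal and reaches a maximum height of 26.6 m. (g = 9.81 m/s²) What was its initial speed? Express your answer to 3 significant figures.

At maximum height v_y = 0, so (v₀ sin θ)² = 2 g H.
v₀ sin 51.7° = √(2 × 9.81 × 26.6) = 22.84 m/s.
v₀ = 22.84 / sin 51.7° = 22.84 / 0.7848 = 29.1 m/s.

29.1 m/s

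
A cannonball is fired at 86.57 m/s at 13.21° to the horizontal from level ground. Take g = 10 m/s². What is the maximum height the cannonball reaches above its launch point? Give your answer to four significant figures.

Vertical component of launch velocity: v_y = 86.57 sin 13.21° = 19.783 m/s.
At the highest point the vertical velocity is zero, so v_y² = 2 g h_max.
h_max = (19.783)² / (2 × 10) = 391.37 / 20.00 = 19.57 m.

19.57 m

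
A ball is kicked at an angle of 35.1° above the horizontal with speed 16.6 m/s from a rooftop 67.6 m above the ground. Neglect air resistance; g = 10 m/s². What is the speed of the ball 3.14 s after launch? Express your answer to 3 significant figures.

25.7 m/s

v_x = 16.6 cos 35.1° = 13.58 m/s (constant).
v_y(t) = 16.6 sin 35.1° − g t = 9.545 − 10 × 3.14 = -21.86 m/s.
Speed = √(v_x² + v_y²) = √(184.4 + 477.9) = 25.7 m/s.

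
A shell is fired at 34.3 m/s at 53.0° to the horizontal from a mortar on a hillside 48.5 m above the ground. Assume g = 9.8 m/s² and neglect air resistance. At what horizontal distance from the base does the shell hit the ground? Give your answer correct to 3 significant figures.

Components: v_x = 34.3 cos 53.0° = 20.64 m/s, v_y = 34.3 sin 53.0° = 27.39 m/s.
Vertical: 0 = 48.5 + 27.39 t − ½(9.8) t² ⇒ 4.900 t² − 27.39 t − 48.5 = 0.
t = [27.39 + √(750.2 + 950.6)] / 9.800 = 7.003 s.
Horizontal: R = v_x · t = 20.64 × 7.003 = 145 m.

145 m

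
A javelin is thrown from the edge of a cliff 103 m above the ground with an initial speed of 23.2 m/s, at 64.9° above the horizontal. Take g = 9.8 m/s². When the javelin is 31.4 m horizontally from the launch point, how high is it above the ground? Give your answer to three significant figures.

120 m

v_x = 23.2 cos 64.9° = 9.841 m/s, v_y0 = 23.2 sin 64.9° = 21.01 m/s.
Time to reach x = 31.4 m: t = x / v_x = 31.4 / 9.841 = 3.191 s.
y = 103 + v_y0 t − ½ g t² = 103 + 21.01×3.191 − 4.900×3.191² = 120 m.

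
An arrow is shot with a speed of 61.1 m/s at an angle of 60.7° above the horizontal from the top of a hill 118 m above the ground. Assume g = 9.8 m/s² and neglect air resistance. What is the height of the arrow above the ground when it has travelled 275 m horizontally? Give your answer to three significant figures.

v_x = 61.1 cos 60.7° = 29.90 m/s, v_y0 = 61.1 sin 60.7° = 53.28 m/s.
Time to reach x = 275 m: t = x / v_x = 275 / 29.90 = 9.197 s.
y = 118 + v_y0 t − ½ g t² = 118 + 53.28×9.197 − 4.900×9.197² = 194 m.

194 m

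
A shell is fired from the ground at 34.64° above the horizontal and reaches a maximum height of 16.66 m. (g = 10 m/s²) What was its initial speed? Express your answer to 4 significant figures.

32.11 m/s

At maximum height v_y = 0, so (v₀ sin θ)² = 2 g H.
v₀ sin 34.64° = √(2 × 10 × 16.66) = 18.254 m/s.
v₀ = 18.254 / sin 34.64° = 18.254 / 0.5684 = 32.11 m/s.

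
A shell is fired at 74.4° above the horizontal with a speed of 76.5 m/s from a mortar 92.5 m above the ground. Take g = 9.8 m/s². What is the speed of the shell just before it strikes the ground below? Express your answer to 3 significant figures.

87.6 m/s

v_x = 76.5 cos 74.4° = 20.57 m/s is unchanged throughout.
For the vertical component, v_y² = v_y0² + 2 g h = (73.68)² + 2×9.8×92.5 = 7242, so |v_y| = 85.10 m/s.
Impact speed = √(v_x² + v_y²) = √(423.1 + 7242) = 87.6 m/s.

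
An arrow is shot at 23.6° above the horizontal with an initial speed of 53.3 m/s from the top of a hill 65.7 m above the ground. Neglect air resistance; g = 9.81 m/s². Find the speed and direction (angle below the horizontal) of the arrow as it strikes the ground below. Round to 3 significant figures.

v_x = 53.3 cos 23.6° = 48.84 m/s (constant).
|v_y| at impact = √((21.34)² + 2×9.81×65.7) = 41.77 m/s.
Speed = √(48.84² + 41.77²) = 64.3 m/s; angle = arctan(41.77/48.84) = 40.5° below horizontal.

64.3 m/s at 40.5° below the horizontal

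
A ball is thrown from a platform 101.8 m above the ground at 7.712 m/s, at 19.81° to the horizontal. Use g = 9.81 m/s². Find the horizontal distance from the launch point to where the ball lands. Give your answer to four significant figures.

35.04 m

Components: v_x = 7.712 cos 19.81° = 7.2556 m/s, v_y = 7.712 sin 19.81° = 2.6136 m/s.
Vertical: 0 = 101.8 + 2.6136 t − ½(9.81) t² ⇒ 4.905 t² − 2.6136 t − 101.8 = 0.
t = [2.6136 + √(6.8309 + 1997.3)] / 9.810 = 4.8299 s.
Horizontal: R = v_x · t = 7.2556 × 4.8299 = 35.04 m.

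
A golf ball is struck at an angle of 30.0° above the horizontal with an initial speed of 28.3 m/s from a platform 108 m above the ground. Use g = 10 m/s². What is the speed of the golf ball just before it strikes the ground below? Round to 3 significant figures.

v_x = 28.3 cos 30.0° = 24.51 m/s is unchanged throughout.
For the vertical component, v_y² = v_y0² + 2 g h = (14.15)² + 2×10×108 = 2360, so |v_y| = 48.58 m/s.
Impact speed = √(v_x² + v_y²) = √(600.7 + 2360) = 54.4 m/s.

54.4 m/s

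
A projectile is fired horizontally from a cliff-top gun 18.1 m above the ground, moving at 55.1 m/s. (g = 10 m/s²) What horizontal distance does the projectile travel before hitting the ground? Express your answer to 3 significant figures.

105 m

Initial vertical velocity is zero, so the fall time comes from h = ½ g t²: t = √(2 × 18.1 / 10) = 1.903 s.
Horizontal motion is uniform at 55.1 m/s, so x = 55.1 × 1.903 = 105 m.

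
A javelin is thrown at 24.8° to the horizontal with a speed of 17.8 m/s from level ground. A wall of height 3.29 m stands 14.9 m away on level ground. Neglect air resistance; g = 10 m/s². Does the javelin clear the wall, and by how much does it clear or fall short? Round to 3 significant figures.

v_x = 17.8 cos 24.8° = 16.16 m/s; v_y0 = 17.8 sin 24.8° = 7.466 m/s.
Time to reach the wall: t = 14.9 / 16.16 = 0.9220 s.
Height at that point: y = 7.466×0.9220 − 5.000×0.9220² = 2.633 m.
That is 3.29 − 2.633 = 0.657 m below the top of the wall, so the javelin does not clear it.

No — it falls 0.657 m short of clearing the wall.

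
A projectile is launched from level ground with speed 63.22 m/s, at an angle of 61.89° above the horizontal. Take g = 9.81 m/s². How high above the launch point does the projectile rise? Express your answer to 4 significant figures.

Vertical component of launch velocity: v_y = 63.22 sin 61.89° = 55.763 m/s.
At the highest point the vertical velocity is zero, so v_y² = 2 g h_max.
h_max = (55.763)² / (2 × 9.81) = 3109.5 / 19.62 = 158.5 m.

158.5 m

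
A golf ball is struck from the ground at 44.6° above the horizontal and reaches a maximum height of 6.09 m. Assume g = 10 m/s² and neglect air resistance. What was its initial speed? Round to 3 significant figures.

At maximum height v_y = 0, so (v₀ sin θ)² = 2 g H.
v₀ sin 44.6° = √(2 × 10 × 6.09) = 11.04 m/s.
v₀ = 11.04 / sin 44.6° = 11.04 / 0.7022 = 15.7 m/s.

15.7 m/s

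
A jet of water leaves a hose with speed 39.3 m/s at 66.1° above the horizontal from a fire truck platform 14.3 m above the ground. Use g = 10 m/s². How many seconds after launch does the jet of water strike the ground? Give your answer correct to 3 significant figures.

Vertical component: v_y = 39.3 sin 66.1° = 35.93 m/s.
Taking up as positive with launch at y = 14.3 m, landing at y = 0: 0 = 14.3 + 35.93 t − ½(10) t².
Solving 5.000 t² − 35.93 t − 14.3 = 0 gives t = [35.93 + √(35.93² + 4·5.000·14.3)] / 10.00 = 7.56 s.

7.56 s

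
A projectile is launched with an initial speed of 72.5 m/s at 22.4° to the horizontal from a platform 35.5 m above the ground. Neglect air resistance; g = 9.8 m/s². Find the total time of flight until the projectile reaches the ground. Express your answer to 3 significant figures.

6.72 s

Vertical component: v_y = 72.5 sin 22.4° = 27.63 m/s.
Taking up as positive with launch at y = 35.5 m, landing at y = 0: 0 = 35.5 + 27.63 t − ½(9.8) t².
Solving 4.900 t² − 27.63 t − 35.5 = 0 gives t = [27.63 + √(27.63² + 4·4.900·35.5)] / 9.800 = 6.72 s.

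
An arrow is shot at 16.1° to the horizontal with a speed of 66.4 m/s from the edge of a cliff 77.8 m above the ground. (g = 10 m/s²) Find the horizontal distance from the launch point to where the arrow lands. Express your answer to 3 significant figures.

395 m

Components: v_x = 66.4 cos 16.1° = 63.80 m/s, v_y = 66.4 sin 16.1° = 18.41 m/s.
Vertical: 0 = 77.8 + 18.41 t − ½(10) t² ⇒ 5.000 t² − 18.41 t − 77.8 = 0.
t = [18.41 + √(338.9 + 1556)] / 10.00 = 6.194 s.
Horizontal: R = v_x · t = 63.80 × 6.194 = 395 m.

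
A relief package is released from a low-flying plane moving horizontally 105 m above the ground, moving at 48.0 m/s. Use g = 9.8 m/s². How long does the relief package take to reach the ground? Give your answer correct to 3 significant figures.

The horizontal speed doesn't affect the fall. With v_y0 = 0, h = ½ g t².
t = √(2 × 105 / 9.8) = √21.43 = 4.63 s.

4.63 s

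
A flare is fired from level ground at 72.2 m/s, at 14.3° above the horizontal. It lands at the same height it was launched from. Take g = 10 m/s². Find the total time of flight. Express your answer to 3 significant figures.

3.57 s

Vertical component: v_y = 72.2 sin 14.3° = 17.83 m/s.
For a projectile landing at launch height, time of flight is t = 2 v_y / g = 2 × 17.83 / 10 = 3.57 s.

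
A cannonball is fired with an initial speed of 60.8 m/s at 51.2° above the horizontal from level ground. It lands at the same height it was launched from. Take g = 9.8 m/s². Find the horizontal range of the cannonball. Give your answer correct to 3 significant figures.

For level ground, R = v₀² sin(2θ) / g.
sin(2 × 51.2°) = sin 102.4° = 0.9767.
R = (60.8)² × 0.9767 / 9.8 = 368 m.

368 m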